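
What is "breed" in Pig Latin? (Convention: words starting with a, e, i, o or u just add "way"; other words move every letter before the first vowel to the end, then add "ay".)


Word: "breed"
Starts with consonant(s) → move to end, add 'ay'
Consonant cluster: "br"
Pig Latin = "eedbray"


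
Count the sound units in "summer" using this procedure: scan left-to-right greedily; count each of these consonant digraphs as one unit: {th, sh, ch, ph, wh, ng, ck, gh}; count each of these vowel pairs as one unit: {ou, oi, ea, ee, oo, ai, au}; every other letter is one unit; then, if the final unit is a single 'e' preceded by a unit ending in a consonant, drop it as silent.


Word: "summer" (6 letters)
Left-to-right scan:
  (1) 's' (letter)
  (2) 'u' (letter)
  (3) 'm' (letter)
  (4) 'm' (letter)
  (5) 'e' (letter)
  (6) 'r' (letter)
Units from scan: 6
Sound units = 6 units


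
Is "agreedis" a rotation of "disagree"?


Word: "disagree", Candidate: "agreedis"
Method: check if candidate is substring of word+word
"disagreedisagree" contains "agreedis"? Yes
Is rotation = Yes


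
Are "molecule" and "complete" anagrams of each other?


Word 1: "molecule" → sorted: ceellmou
Word 2: "complete" → sorted: ceelmopt
Same letters? ceellmou != ceelmopt
Anagram = No


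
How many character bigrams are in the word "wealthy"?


Word: "wealthy" (length 7)
Number of 2-grams = length - 2 + 1 = 7 - 2 + 1
= 6


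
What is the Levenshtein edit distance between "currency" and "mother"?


Word 1: "currency" (length 8)
Word 2: "mother" (length 6)
One optimal edit sequence (insert/delete/substitute each cost 1):
  1. substitute 'c' -> 'm'  (+1)
  2. substitute 'u' -> 'o'  (+1)
  3. substitute 'r' -> 't'  (+1)
  4. substitute 'r' -> 'h'  (+1)
  5. keep 'e'
  6. delete 'n'  (+1)
  7. delete 'c'  (+1)
  8. substitute 'y' -> 'r'  (+1)
Total edit operations: 7
Edit distance = 7


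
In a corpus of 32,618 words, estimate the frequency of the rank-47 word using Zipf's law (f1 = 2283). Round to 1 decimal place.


Zipf's law: f(r) = f(1) / r
f(1) = 2283
f(47) = 2283 / 47
= 48.6 occurrences


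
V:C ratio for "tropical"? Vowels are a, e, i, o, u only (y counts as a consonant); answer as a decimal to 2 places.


Word: "tropical"
Vowels (a,e,i,o,u): 3
Consonants: 5
Ratio = 3/5
= 0.60


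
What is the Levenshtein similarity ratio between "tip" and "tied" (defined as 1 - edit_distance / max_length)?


Word 1: "tip" (length 3)
Word 2: "tied" (length 4)
One optimal edit sequence:
  1. keep 't'
  2. keep 'i'
  3. insert 'e'  (+1)
  4. substitute 'p' -> 'd'  (+1)
Edit distance = 2
Max length = max(3, 4) = 4
Similarity = 1 - 2/4
= 0.5000


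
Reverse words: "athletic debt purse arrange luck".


Original: "athletic debt purse arrange luck"
Words (1..n): athletic | debt | purse | arrange | luck
Reversed (n..1): luck | arrange | purse | debt | athletic
Result = "luck arrange purse debt athletic"


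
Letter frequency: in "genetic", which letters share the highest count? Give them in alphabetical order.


Word: "genetic"
Letter counts:
  'c': 1
  'e': 2
  'g': 1
  'i': 1
  'n': 1
  't': 1
Maximum count = 2
Most frequent = 'e' (2 times each)


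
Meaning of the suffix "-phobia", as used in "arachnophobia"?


Suffix: -phobia
As in: arachnophobia -> arachno- + -phobia
Meaning = fear of


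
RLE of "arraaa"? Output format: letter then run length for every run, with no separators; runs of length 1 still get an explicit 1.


String: "arraaa"
Scanning for consecutive runs:
  'a' x 1
  'r' x 2
  'a' x 3
RLE = "a1r2a3"


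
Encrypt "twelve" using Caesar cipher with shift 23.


Word: "twelve"
Shift: 23
Each letter → (letter + shift) mod 26:
  't' (19) + 23 = 16 → 'q'
  'w' (22) + 23 = 19 → 't'
  'e' (4) + 23 = 1 → 'b'
  'l' (11) + 23 = 8 → 'i'
  'v' (21) + 23 = 18 → 's'
  'e' (4) + 23 = 1 → 'b'
Result = "qtbisb"


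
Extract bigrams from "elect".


Word: "elect" (length 5)
Number of bigrams = 5 - 2 + 1 = 4
  Position 0: "el"
  Position 1: "le"
  Position 2: "ec"
  Position 3: "ct"
Bigrams = "el", "le", "ec", "ct"


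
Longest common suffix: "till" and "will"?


Word 1: "till"
Word 2: "will"
Comparing from end:
  Pos -1: 'l' == 'l'
  Pos -2: 'l' == 'l'
  Pos -3: 'i' == 'i'
  Pos -4: 't' != 'w' (stop)
LCS = "ill" (length 3)


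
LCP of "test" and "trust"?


Word 1: "test"
Word 2: "trust"
Comparing from start:
  Pos 0: 't' == 't'
  Pos 1: 'e' != 'r' (stop)
LCP = "t" (length 1)


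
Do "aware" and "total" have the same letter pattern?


Pattern of "aware": [0, 1, 0, 2, 3]
Pattern of "total": [0, 1, 0, 2, 3]
Patterns match
Same pattern = Yes


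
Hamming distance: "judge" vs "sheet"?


Comparing character by character (same length = 5):
  Pos 0: 'j' vs 's' !=
  Pos 1: 'u' vs 'h' !=
  Pos 2: 'd' vs 'e' !=
  Pos 3: 'g' vs 'e' !=
  Pos 4: 'e' vs 't' !=
Hamming distance = 5


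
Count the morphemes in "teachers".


Word: "teachers"
Morphemes: teach | -er | -s
Each morpheme carries meaning
= 3 morphemes


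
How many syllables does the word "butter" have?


Word: "butter"
Syllable breakdown: but-ter
Counting: 2 parts
= 2 syllables


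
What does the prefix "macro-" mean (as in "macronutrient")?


Prefix: macro-
Example: macronutrient = macro- + nutrient
Meaning = large


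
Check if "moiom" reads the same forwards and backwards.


Word: "moiom"
Reversed: "moiom"
Forward == Backward? moiom == moiom
Palindrome = Yes


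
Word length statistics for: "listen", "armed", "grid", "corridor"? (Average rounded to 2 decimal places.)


Lengths: "listen"=6, "armed"=5, "grid"=4, "corridor"=8
Sum = 23, Count = 4
Average = 23/4 = 5.75
= avg=5.75, min=4, max=8


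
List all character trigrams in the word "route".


Word: "route" (length 5)
Number of trigrams = 5 - 3 + 1 = 3
  Position 0: "rou"
  Position 1: "out"
  Position 2: "ute"
Trigrams = "rou", "out", "ute"


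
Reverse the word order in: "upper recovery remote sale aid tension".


Original: "upper recovery remote sale aid tension"
Words (1..n): upper | recovery | remote | sale | aid | tension
Reversed (n..1): tension | aid | sale | remote | recovery | upper
Result = "tension aid sale remote recovery upper"


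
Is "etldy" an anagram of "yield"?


Word 1: "yield" → sorted: deily
Word 2: "etldy" → sorted: delty
Same letters? deily != delty
Anagram = No


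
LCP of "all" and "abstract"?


Word 1: "all"
Word 2: "abstract"
Comparing from start:
  Pos 0: 'a' == 'a'
  Pos 1: 'l' != 'b' (stop)
LCP = "a" (length 1)


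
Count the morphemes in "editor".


Word: "editor"
Morphemes: edit / -or
Each morpheme carries meaning
= 2 morphemes


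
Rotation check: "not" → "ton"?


Word: "not", Candidate: "ton"
Method: check if candidate is substring of word+word
"notnot" contains "ton"? No
Is rotation = No


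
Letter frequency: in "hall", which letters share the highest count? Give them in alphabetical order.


Word: "hall"
Letter counts:
  'a': 1
  'h': 1
  'l': 2
Maximum count = 2
Most frequent = 'l' (2 times each)


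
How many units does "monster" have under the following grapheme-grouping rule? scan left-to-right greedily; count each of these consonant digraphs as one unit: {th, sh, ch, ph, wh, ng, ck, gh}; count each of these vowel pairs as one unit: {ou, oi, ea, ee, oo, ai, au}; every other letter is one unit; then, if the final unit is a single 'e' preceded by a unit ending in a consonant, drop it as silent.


Word: "monster" (7 letters)
Left-to-right scan:
  1. 'm' (letter)
  2. 'o' (letter)
  3. 'n' (letter)
  4. 's' (letter)
  5. 't' (letter)
  6. 'e' (letter)
  7. 'r' (letter)
Units from scan: 7
Sound units = 7 units


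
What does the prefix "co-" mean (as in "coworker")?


Prefix: co-
Example: coworker = co- + worker
Meaning = together


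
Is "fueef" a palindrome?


Word: "fueef"
Reversed: "feeuf"
Forward == Backward? fueef != feeuf
Palindrome = No


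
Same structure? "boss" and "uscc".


Pattern of "boss": [0, 1, 2, 2]
Pattern of "uscc": [0, 1, 2, 2]
Patterns match
Same pattern = Yes


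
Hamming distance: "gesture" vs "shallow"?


Comparing character by character (same length = 7):
  Pos 0: 'g' vs 's' !=
  Pos 1: 'e' vs 'h' !=
  Pos 2: 's' vs 'a' !=
  Pos 3: 't' vs 'l' !=
  Pos 4: 'u' vs 'l' !=
  Pos 5: 'r' vs 'o' !=
  Pos 6: 'e' vs 'w' !=
Hamming distance = 7


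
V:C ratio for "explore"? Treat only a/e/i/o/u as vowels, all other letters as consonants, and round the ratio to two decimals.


Word: "explore"
Vowels (a,e,i,o,u): 3
Consonants: 4
Ratio = 3/4
= 0.75


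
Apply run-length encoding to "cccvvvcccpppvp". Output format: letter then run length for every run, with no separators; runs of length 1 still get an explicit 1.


String: "cccvvvcccpppvp"
Scanning for consecutive runs:
  'c' x 3
  'v' x 3
  'c' x 3
  'p' x 3
  'v' x 1
  'p' x 1
RLE = "c3v3c3p3v1p1"


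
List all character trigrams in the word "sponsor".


Word: "sponsor" (length 7)
Number of trigrams = 7 - 3 + 1 = 5
  Position 0: "spo"
  Position 1: "pon"
  Position 2: "ons"
  Position 3: "nso"
  Position 4: "sor"
Trigrams = "spo", "pon", "ons", "nso", "sor"


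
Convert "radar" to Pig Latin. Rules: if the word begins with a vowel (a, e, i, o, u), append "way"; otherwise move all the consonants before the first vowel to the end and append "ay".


Word: "radar"
Starts with consonant(s) → move to end, add 'ay'
Consonant cluster: "r"
Pig Latin = "adarray"


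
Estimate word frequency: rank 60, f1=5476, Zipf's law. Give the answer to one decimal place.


Zipf's law: f(r) = f(1) / r
f(1) = 5476
f(60) = 5476 / 60
= 91.3 occurrences


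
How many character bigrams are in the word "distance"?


Word: "distance" (length 8)
Number of 2-grams = length - 2 + 1 = 8 - 2 + 1
= 7


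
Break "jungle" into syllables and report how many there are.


Word: "jungle"
Syllable breakdown: jun · gle
Counting: 2 parts
= 2 syllables


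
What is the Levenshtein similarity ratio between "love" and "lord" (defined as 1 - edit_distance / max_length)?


Word 1: "love" (length 4)
Word 2: "lord" (length 4)
One optimal edit sequence:
  1. keep 'l'
  2. keep 'o'
  3. substitute 'v' -> 'r'  (+1)
  4. substitute 'e' -> 'd'  (+1)
Edit distance = 2
Max length = max(4, 4) = 4
Similarity = 1 - 2/4
= 0.5000


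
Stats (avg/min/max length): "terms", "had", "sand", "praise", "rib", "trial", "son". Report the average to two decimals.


Lengths: "terms"=5, "had"=3, "sand"=4, "praise"=6, "rib"=3, "trial"=5, "son"=3
Sum = 29, Count = 7
Average = 29/7 = 4.14
= avg=4.14, min=3, max=6


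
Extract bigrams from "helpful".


Word: "helpful" (length 7)
Number of bigrams = 7 - 2 + 1 = 6
  Position 0: "he"
  Position 1: "el"
  Position 2: "lp"
  Position 3: "pf"
  Position 4: "fu"
  Position 5: "ul"
Bigrams = "he", "el", "lp", "pf", "fu", "ul"


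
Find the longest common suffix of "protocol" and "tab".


Word 1: "protocol"
Word 2: "tab"
Comparing from end:
  Pos -1: 'l' != 'b' (stop)
LCS = "" (length 0)


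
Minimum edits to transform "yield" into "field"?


Word 1: "yield" (length 5)
Word 2: "field" (length 5)
One optimal edit sequence (insert/delete/substitute each cost 1):
  1. substitute 'y' -> 'f'  (+1)
  2. keep 'i'
  3. keep 'e'
  4. keep 'l'
  5. keep 'd'
Total edit operations: 1
Edit distance = 1


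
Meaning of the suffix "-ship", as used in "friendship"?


Suffix: -ship
Example: friendship = friend + -ship
Meaning = state / position


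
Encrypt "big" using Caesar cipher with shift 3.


Word: "big"
Shift: 3
Each letter → (letter + shift) mod 26:
  'b' (1) + 3 = 4 → 'e'
  'i' (8) + 3 = 11 → 'l'
  'g' (6) + 3 = 9 → 'j'
Result = "elj"


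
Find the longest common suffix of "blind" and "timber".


Word 1: "blind"
Word 2: "timber"
Comparing from end:
  Pos -1: 'd' != 'r' (stop)
LCS = "" (length 0)


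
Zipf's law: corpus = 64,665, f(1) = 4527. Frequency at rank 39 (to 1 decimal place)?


Zipf's law: f(r) = f(1) / r
f(1) = 4527
f(39) = 4527 / 39
= 116.1 occurrences


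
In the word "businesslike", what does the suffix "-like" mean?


Suffix: -like
Example: businesslike (business + -like)
Meaning = resembling


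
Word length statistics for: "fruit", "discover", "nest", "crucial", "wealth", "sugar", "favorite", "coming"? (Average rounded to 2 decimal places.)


Lengths: "fruit"=5, "discover"=8, "nest"=4, "crucial"=7, "wealth"=6, "sugar"=5, "favorite"=8, "coming"=6
Sum = 49, Count = 8
Average = 49/8 = 6.13
= avg=6.13, min=4, max=8


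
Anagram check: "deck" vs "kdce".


Word 1: "deck" → sorted: cdek
Word 2: "kdce" → sorted: cdek
Same letters? cdek == cdek
Anagram = Yes


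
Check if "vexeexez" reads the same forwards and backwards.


Word: "vexeexez"
Reversed: "zexeexev"
Forward == Backward? vexeexez != zexeexev
Palindrome = No


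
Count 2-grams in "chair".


Word: "chair" (length 5)
Number of 2-grams = length - 2 + 1 = 5 - 2 + 1
= 4


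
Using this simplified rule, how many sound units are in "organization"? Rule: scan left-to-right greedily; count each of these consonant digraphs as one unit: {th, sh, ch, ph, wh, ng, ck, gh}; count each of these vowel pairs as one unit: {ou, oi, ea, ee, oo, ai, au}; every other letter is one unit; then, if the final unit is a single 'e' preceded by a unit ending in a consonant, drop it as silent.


Word: "organization" (12 letters)
Left-to-right scan:
  (1) 'o' (letter)
  (2) 'r' (letter)
  (3) 'g' (letter)
  (4) 'a' (letter)
  (5) 'n' (letter)
  (6) 'i' (letter)
  (7) 'z' (letter)
  (8) 'a' (letter)
  (9) 't' (letter)
  (10) 'i' (letter)
  (11) 'o' (letter)
  (12) 'n' (letter)
Units from scan: 12
Sound units = 12 units


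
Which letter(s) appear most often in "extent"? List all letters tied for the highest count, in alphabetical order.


Word: "extent"
Letter counts:
  'e': 2
  'n': 1
  't': 2
  'x': 1
Maximum count = 2
Most frequent = 'e', 't' (2 times each)


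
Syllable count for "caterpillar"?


Word: "caterpillar"
Syllable breakdown: cat / er / pil / lar
Counting: 4 parts
= 4 syllables


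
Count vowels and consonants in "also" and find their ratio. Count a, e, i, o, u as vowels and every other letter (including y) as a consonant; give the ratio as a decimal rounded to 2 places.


Word: "also"
Vowels (a,e,i,o,u): 2
Consonants: 2
Ratio = 2/2
= 1.00


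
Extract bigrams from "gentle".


Word: "gentle" (length 6)
Number of bigrams = 6 - 2 + 1 = 5
  Position 0: "ge"
  Position 1: "en"
  Position 2: "nt"
  Position 3: "tl"
  Position 4: "le"
Bigrams = "ge", "en", "nt", "tl", "le"


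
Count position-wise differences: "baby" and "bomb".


Comparing character by character (same length = 4):
  Pos 0: 'b' vs 'b' =
  Pos 1: 'a' vs 'o' !=
  Pos 2: 'b' vs 'm' !=
  Pos 3: 'y' vs 'b' !=
Hamming distance = 3


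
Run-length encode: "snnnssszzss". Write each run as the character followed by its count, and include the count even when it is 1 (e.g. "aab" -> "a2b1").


String: "snnnssszzss"
Scanning for consecutive runs:
  's' x 1
  'n' x 3
  's' x 3
  'z' x 2
  's' x 2
RLE = "s1n3s3z2s2"


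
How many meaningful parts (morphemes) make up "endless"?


Word: "endless"
Morphemes: end + -less
Each morpheme carries meaning
= 2 morphemes


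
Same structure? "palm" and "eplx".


Pattern of "palm": [0, 1, 2, 3]
Pattern of "eplx": [0, 1, 2, 3]
Patterns match
Same pattern = Yes


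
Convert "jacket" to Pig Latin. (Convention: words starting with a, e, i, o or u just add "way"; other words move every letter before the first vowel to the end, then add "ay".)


Word: "jacket"
Starts with consonant(s) → move to end, add 'ay'
Consonant cluster: "j"
Pig Latin = "acketjay"


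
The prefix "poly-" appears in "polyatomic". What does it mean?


Prefix: poly-
Example: polyatomic = poly- + atomic
Meaning = many


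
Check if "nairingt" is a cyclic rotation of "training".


Word: "training", Candidate: "nairingt"
Method: check if candidate is substring of word+word
"trainingtraining" contains "nairingt"? No
Is rotation = No


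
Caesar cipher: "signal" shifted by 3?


Word: "signal"
Shift: 3
Each letter → (letter + shift) mod 26:
  's' (18) + 3 = 21 → 'v'
  'i' (8) + 3 = 11 → 'l'
  'g' (6) + 3 = 9 → 'j'
  'n' (13) + 3 = 16 → 'q'
  'a' (0) + 3 = 3 → 'd'
  'l' (11) + 3 = 14 → 'o'
Result = "vljqdo"


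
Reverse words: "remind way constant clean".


Original: "remind way constant clean"
Words (1..n): remind | way | constant | clean
Reversed (n..1): clean | constant | way | remind
Result = "clean constant way remind"


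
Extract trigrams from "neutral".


Word: "neutral" (length 7)
Number of trigrams = 7 - 3 + 1 = 5
  Position 0: "neu"
  Position 1: "eut"
  Position 2: "utr"
  Position 3: "tra"
  Position 4: "ral"
Trigrams = "neu", "eut", "utr", "tra", "ral"


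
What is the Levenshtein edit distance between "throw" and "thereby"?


Word 1: "throw" (length 5)
Word 2: "thereby" (length 7)
One optimal edit sequence (insert/delete/substitute each cost 1):
  1. keep 't'
  2. keep 'h'
  3. insert 'e'  (+1)
  4. keep 'r'
  5. insert 'e'  (+1)
  6. substitute 'o' -> 'b'  (+1)
  7. substitute 'w' -> 'y'  (+1)
Total edit operations: 4
Edit distance = 4


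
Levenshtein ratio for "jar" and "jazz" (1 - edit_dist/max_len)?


Word 1: "jar" (length 3)
Word 2: "jazz" (length 4)
One optimal edit sequence:
  1. keep 'j'
  2. keep 'a'
  3. insert 'z'  (+1)
  4. substitute 'r' -> 'z'  (+1)
Edit distance = 2
Max length = max(3, 4) = 4
Similarity = 1 - 2/4
= 0.5000


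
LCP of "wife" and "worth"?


Word 1: "wife"
Word 2: "worth"
Comparing from start:
  Pos 0: 'w' == 'w'
  Pos 1: 'i' != 'o' (stop)
LCP = "w" (length 1)


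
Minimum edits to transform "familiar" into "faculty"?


Word 1: "familiar" (length 8)
Word 2: "faculty" (length 7)
One optimal edit sequence (insert/delete/substitute each cost 1):
  1. keep 'f'
  2. keep 'a'
  3. substitute 'm' -> 'c'  (+1)
  4. substitute 'i' -> 'u'  (+1)
  5. keep 'l'
  6. delete 'i'  (+1)
  7. substitute 'a' -> 't'  (+1)
  8. substitute 'r' -> 'y'  (+1)
Total edit operations: 5
Edit distance = 5


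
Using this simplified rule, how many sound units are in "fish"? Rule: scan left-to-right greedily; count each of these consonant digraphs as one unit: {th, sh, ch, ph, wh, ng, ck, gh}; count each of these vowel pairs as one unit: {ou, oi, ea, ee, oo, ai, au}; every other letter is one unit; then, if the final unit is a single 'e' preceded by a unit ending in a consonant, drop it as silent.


Word: "fish" (4 letters)
Left-to-right scan:
  [1] 'f' (letter)
  [2] 'i' (letter)
  [3] 'sh' (digraph)
Units from scan: 3
Sound units = 3 units


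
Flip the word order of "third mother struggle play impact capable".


Original: "third mother struggle play impact capable"
Words (1..n): third | mother | struggle | play | impact | capable
Reversed (n..1): capable | impact | play | struggle | mother | third
Result = "capable impact play struggle mother third"


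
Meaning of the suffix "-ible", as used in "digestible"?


Suffix: -ible
Example: digestible = digest + -ible
Meaning = capable of


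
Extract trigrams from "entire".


Word: "entire" (length 6)
Number of trigrams = 6 - 3 + 1 = 4
  Position 0: "ent"
  Position 1: "nti"
  Position 2: "tir"
  Position 3: "ire"
Trigrams = "ent", "nti", "tir", "ire"


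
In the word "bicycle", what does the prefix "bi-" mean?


Prefix: bi-
Example: bicycle (bi- + cycle)
Meaning = two


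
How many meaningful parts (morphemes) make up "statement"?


Word: "statement"
Morphemes: state / -ment
Each morpheme carries meaning
= 2 morphemes


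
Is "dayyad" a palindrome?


Word: "dayyad"
Reversed: "dayyad"
Forward == Backward? dayyad == dayyad
Palindrome = Yes


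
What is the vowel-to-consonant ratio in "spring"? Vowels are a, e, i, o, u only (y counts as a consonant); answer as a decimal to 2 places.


Word: "spring"
Vowels (a,e,i,o,u): 1
Consonants: 5
Ratio = 1/5
= 0.20


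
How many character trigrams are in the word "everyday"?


Word: "everyday" (length 8)
Number of 3-grams = length - 3 + 1 = 8 - 3 + 1
= 6


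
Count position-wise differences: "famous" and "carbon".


Comparing character by character (same length = 6):
  Pos 0: 'f' vs 'c' !=
  Pos 1: 'a' vs 'a' =
  Pos 2: 'm' vs 'r' !=
  Pos 3: 'o' vs 'b' !=
  Pos 4: 'u' vs 'o' !=
  Pos 5: 's' vs 'n' !=
Hamming distance = 5


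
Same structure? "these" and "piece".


Pattern of "these": [0, 1, 2, 3, 2]
Pattern of "piece": [0, 1, 2, 3, 2]
Patterns match
Same pattern = Yes


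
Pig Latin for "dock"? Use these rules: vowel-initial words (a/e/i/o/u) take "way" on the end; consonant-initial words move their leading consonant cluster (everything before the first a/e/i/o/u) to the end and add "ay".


Word: "dock"
Starts with consonant(s) → move to end, add 'ay'
Consonant cluster: "d"
Pig Latin = "ockday"


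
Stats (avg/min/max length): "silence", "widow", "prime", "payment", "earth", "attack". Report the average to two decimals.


Lengths: "silence"=7, "widow"=5, "prime"=5, "payment"=7, "earth"=5, "attack"=6
Sum = 35, Count = 6
Average = 35/6 = 5.83
= avg=5.83, min=5, max=7


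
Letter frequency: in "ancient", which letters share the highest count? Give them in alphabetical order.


Word: "ancient"
Letter counts:
  'a': 1
  'c': 1
  'e': 1
  'i': 1
  'n': 2
  't': 1
Maximum count = 2
Most frequent = 'n' (2 times each)


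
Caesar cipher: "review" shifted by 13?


Word: "review"
Shift: 13
Each letter → (letter + shift) mod 26:
  'r' (17) + 13 = 4 → 'e'
  'e' (4) + 13 = 17 → 'r'
  'v' (21) + 13 = 8 → 'i'
  'i' (8) + 13 = 21 → 'v'
  'e' (4) + 13 = 17 → 'r'
  'w' (22) + 13 = 9 → 'j'
Result = "erivrj"


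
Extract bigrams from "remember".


Word: "remember" (length 8)
Number of bigrams = 8 - 2 + 1 = 7
  Position 0: "re"
  Position 1: "em"
  Position 2: "me"
  Position 3: "em"
  Position 4: "mb"
  Position 5: "be"
  Position 6: "er"
Bigrams = "re", "em", "me", "em", "mb", "be", "er"


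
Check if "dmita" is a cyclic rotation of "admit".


Word: "admit", Candidate: "dmita"
Method: check if candidate is substring of word+word
"admitadmit" contains "dmita"? Yes
Is rotation = Yes


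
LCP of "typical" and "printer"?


Word 1: "typical"
Word 2: "printer"
Comparing from start:
  Pos 0: 't' != 'p' (stop)
LCP = "" (length 0)


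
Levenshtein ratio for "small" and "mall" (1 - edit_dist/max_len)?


Word 1: "small" (length 5)
Word 2: "mall" (length 4)
One optimal edit sequence:
  1. delete 's'  (+1)
  2. keep 'm'
  3. keep 'a'
  4. keep 'l'
  5. keep 'l'
Edit distance = 1
Max length = max(5, 4) = 5
Similarity = 1 - 1/5
= 0.8000


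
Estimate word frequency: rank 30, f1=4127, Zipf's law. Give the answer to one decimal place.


Zipf's law: f(r) = f(1) / r
f(1) = 4127
f(30) = 4127 / 30
= 137.6 occurrences


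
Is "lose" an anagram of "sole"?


Word 1: "sole" → sorted: elos
Word 2: "lose" → sorted: elos
Same letters? elos == elos
Anagram = Yes


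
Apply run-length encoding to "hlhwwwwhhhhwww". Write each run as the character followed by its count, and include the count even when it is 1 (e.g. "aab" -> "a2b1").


String: "hlhwwwwhhhhwww"
Scanning for consecutive runs:
  'h' x 1
  'l' x 1
  'h' x 1
  'w' x 4
  'h' x 4
  'w' x 3
RLE = "h1l1h1w4h4w3"


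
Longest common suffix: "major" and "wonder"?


Word 1: "major"
Word 2: "wonder"
Comparing from end:
  Pos -1: 'r' == 'r'
  Pos -2: 'o' != 'e' (stop)
LCS = "r" (length 1)


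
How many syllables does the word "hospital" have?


Word: "hospital"
Syllable breakdown: hos / pi / tal
Counting: 3 parts
= 3 syllables


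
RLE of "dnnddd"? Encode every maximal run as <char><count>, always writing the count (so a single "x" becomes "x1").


String: "dnnddd"
Scanning for consecutive runs:
  'd' x 1
  'n' x 2
  'd' x 3
RLE = "d1n2d3"


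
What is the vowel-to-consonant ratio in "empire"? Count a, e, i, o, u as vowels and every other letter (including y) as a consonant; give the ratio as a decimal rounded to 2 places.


Word: "empire"
Vowels (a,e,i,o,u): 3
Consonants: 3
Ratio = 3/3
= 1.00


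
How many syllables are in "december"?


Word: "december"
Syllable breakdown: de | cem | ber
Counting: 3 parts
= 3 syllables


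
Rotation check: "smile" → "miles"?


Word: "smile", Candidate: "miles"
Method: check if candidate is substring of word+word
"smilesmile" contains "miles"? Yes
Is rotation = Yes


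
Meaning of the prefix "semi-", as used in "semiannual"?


Prefix: semi-
Example: semiannual = semi- + annual
Meaning = half


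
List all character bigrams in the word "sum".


Word: "sum" (length 3)
Number of bigrams = 3 - 2 + 1 = 2
  Position 0: "su"
  Position 1: "um"
Bigrams = "su", "um"


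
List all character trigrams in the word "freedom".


Word: "freedom" (length 7)
Number of trigrams = 7 - 3 + 1 = 5
  Position 0: "fre"
  Position 1: "ree"
  Position 2: "eed"
  Position 3: "edo"
  Position 4: "dom"
Trigrams = "fre", "ree", "eed", "edo", "dom"


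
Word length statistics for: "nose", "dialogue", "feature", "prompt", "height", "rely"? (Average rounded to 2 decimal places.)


Lengths: "nose"=4, "dialogue"=8, "feature"=7, "prompt"=6, "height"=6, "rely"=4
Sum = 35, Count = 6
Average = 35/6 = 5.83
= avg=5.83, min=4, max=8


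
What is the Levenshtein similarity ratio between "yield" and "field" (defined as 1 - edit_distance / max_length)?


Word 1: "yield" (length 5)
Word 2: "field" (length 5)
One optimal edit sequence:
  1. substitute 'y' -> 'f'  (+1)
  2. keep 'i'
  3. keep 'e'
  4. keep 'l'
  5. keep 'd'
Edit distance = 1
Max length = max(5, 5) = 5
Similarity = 1 - 1/5
= 0.8000


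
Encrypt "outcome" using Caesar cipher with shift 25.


Word: "outcome"
Shift: 25
Each letter → (letter + shift) mod 26:
  'o' (14) + 25 = 13 → 'n'
  'u' (20) + 25 = 19 → 't'
  't' (19) + 25 = 18 → 's'
  'c' (2) + 25 = 1 → 'b'
  'o' (14) + 25 = 13 → 'n'
  'm' (12) + 25 = 11 → 'l'
  'e' (4) + 25 = 3 → 'd'
Result = "ntsbnld"


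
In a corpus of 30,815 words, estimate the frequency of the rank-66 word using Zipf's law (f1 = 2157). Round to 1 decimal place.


Zipf's law: f(r) = f(1) / r
f(1) = 2157
f(66) = 2157 / 66
= 32.7 occurrences


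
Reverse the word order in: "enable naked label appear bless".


Original: "enable naked label appear bless"
Words (1..n): enable | naked | label | appear | bless
Reversed (n..1): bless | appear | label | naked | enable
Result = "bless appear label naked enable"


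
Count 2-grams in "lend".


Word: "lend" (length 4)
Number of 2-grams = length - 2 + 1 = 4 - 2 + 1
= 3


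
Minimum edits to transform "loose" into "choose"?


Word 1: "loose" (length 5)
Word 2: "choose" (length 6)
One optimal edit sequence (insert/delete/substitute each cost 1):
  1. insert 'c'  (+1)
  2. substitute 'l' -> 'h'  (+1)
  3. keep 'o'
  4. keep 'o'
  5. keep 's'
  6. keep 'e'
Total edit operations: 2
Edit distance = 2


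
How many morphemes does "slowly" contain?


Word: "slowly"
Morphemes: slow + -ly
Each morpheme carries meaning
= 2 morphemes


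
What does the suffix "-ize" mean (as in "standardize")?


Suffix: -ize
Example: standardize = standard + -ize
Meaning = to make


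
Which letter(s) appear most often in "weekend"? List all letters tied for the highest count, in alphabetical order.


Word: "weekend"
Letter counts:
  'd': 1
  'e': 3
  'k': 1
  'n': 1
  'w': 1
Maximum count = 3
Most frequent = 'e' (3 times each)


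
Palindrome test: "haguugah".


Word: "haguugah"
Reversed: "haguugah"
Forward == Backward? haguugah == haguugah
Palindrome = Yes


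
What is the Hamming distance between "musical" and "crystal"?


Comparing character by character (same length = 7):
  Pos 0: 'm' vs 'c' !=
  Pos 1: 'u' vs 'r' !=
  Pos 2: 's' vs 'y' !=
  Pos 3: 'i' vs 's' !=
  Pos 4: 'c' vs 't' !=
  Pos 5: 'a' vs 'a' =
  Pos 6: 'l' vs 'l' =
Hamming distance = 5


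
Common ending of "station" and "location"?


Word 1: "station"
Word 2: "location"
Comparing from end:
  Pos -1: 'n' == 'n'
  Pos -2: 'o' == 'o'
  Pos -3: 'i' == 'i'
  Pos -4: 't' == 't'
  Pos -5: 'a' == 'a'
  Pos -6: 't' != 'c' (stop)
LCS = "ation" (length 5)


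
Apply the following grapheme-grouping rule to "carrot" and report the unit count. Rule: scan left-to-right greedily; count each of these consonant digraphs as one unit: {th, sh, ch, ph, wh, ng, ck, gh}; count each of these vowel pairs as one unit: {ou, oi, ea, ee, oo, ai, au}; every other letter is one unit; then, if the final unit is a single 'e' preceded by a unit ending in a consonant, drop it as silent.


Word: "carrot" (6 letters)
Left-to-right scan:
  (1) 'c' (letter)
  (2) 'a' (letter)
  (3) 'r' (letter)
  (4) 'r' (letter)
  (5) 'o' (letter)
  (6) 't' (letter)
Units from scan: 6
Sound units = 6 units


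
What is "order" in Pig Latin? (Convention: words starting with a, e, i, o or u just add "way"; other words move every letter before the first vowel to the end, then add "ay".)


Word: "order"
Starts with vowel → add 'way'
Pig Latin = "orderway"


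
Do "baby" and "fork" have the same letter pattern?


Pattern of "baby": [0, 1, 0, 2]
Pattern of "fork": [0, 1, 2, 3]
Patterns do not match
Same pattern = No


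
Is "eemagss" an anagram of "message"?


Word 1: "message" → sorted: aeegmss
Word 2: "eemagss" → sorted: aeegmss
Same letters? aeegmss == aeegmss
Anagram = Yes


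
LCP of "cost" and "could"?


Word 1: "cost"
Word 2: "could"
Comparing from start:
  Pos 0: 'c' == 'c'
  Pos 1: 'o' == 'o'
  Pos 2: 's' != 'u' (stop)
LCP = "co" (length 2)


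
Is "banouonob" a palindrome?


Word: "banouonob"
Reversed: "bonouonab"
Forward == Backward? banouonob != bonouonab
Palindrome = No


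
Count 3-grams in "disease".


Word: "disease" (length 7)
Number of 3-grams = length - 3 + 1 = 7 - 3 + 1
= 5


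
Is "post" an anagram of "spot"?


Word 1: "spot" → sorted: opst
Word 2: "post" → sorted: opst
Same letters? opst == opst
Anagram = Yes


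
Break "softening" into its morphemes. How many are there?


Word: "softening"
Morphemes: soft / -en / -ing
Each morpheme carries meaning
= 3 morphemes


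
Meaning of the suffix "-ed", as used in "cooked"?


Suffix: -ed
Example: cooked = cook + -ed
Meaning = past tense


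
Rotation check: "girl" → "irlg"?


Word: "girl", Candidate: "irlg"
Method: check if candidate is substring of word+word
"girlgirl" contains "irlg"? Yes
Is rotation = Yes


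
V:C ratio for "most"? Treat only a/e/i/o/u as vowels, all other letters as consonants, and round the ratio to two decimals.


Word: "most"
Vowels (a,e,i,o,u): 1
Consonants: 3
Ratio = 1/3
= 0.33


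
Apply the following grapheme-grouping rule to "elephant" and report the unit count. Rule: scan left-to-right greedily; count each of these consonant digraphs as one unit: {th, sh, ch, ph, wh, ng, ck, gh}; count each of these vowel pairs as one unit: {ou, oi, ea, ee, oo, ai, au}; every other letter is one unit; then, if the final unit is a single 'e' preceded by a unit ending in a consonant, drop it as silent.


Word: "elephant" (8 letters)
Left-to-right scan:
  [1] 'e' (letter)
  [2] 'l' (letter)
  [3] 'e' (letter)
  [4] 'ph' (digraph)
  [5] 'a' (letter)
  [6] 'n' (letter)
  [7] 't' (letter)
Units from scan: 7
Sound units = 7 units


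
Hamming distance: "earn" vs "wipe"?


Comparing character by character (same length = 4):
  Pos 0: 'e' vs 'w' !=
  Pos 1: 'a' vs 'i' !=
  Pos 2: 'r' vs 'p' !=
  Pos 3: 'n' vs 'e' !=
Hamming distance = 4


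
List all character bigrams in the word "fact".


Word: "fact" (length 4)
Number of bigrams = 4 - 2 + 1 = 3
  Position 0: "fa"
  Position 1: "ac"
  Position 2: "ct"
Bigrams = "fa", "ac", "ct"


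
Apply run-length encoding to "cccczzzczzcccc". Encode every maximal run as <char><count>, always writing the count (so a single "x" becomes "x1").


String: "cccczzzczzcccc"
Scanning for consecutive runs:
  'c' x 4
  'z' x 3
  'c' x 1
  'z' x 2
  'c' x 4
RLE = "c4z3c1z2c4"


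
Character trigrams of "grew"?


Word: "grew" (length 4)
Number of trigrams = 4 - 3 + 1 = 2
  Position 0: "gre"
  Position 1: "rew"
Trigrams = "gre", "rew"


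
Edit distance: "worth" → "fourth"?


Word 1: "worth" (length 5)
Word 2: "fourth" (length 6)
One optimal edit sequence (insert/delete/substitute each cost 1):
  1. substitute 'w' -> 'f'  (+1)
  2. keep 'o'
  3. insert 'u'  (+1)
  4. keep 'r'
  5. keep 't'
  6. keep 'h'
Total edit operations: 2
Edit distance = 2


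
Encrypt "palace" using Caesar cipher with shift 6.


Word: "palace"
Shift: 6
Each letter → (letter + shift) mod 26:
  'p' (15) + 6 = 21 → 'v'
  'a' (0) + 6 = 6 → 'g'
  'l' (11) + 6 = 17 → 'r'
  'a' (0) + 6 = 6 → 'g'
  'c' (2) + 6 = 8 → 'i'
  'e' (4) + 6 = 10 → 'k'
Result = "vgrgik"


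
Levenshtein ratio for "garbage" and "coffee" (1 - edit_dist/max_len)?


Word 1: "garbage" (length 7)
Word 2: "coffee" (length 6)
One optimal edit sequence:
  1. delete 'g'  (+1)
  2. substitute 'a' -> 'c'  (+1)
  3. substitute 'r' -> 'o'  (+1)
  4. substitute 'b' -> 'f'  (+1)
  5. substitute 'a' -> 'f'  (+1)
  6. substitute 'g' -> 'e'  (+1)
  7. keep 'e'
Edit distance = 6
Max length = max(7, 6) = 7
Similarity = 1 - 6/7
= 0.1429


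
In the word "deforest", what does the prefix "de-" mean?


Prefix: de-
Example: deforest (de- + forest)
Meaning = remove / reverse


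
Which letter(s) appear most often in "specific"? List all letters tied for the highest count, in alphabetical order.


Word: "specific"
Letter counts:
  'c': 2
  'e': 1
  'f': 1
  'i': 2
  'p': 1
  's': 1
Maximum count = 2
Most frequent = 'c', 'i' (2 times each)


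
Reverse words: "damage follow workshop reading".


Original: "damage follow workshop reading"
Words (1..n): damage | follow | workshop | reading
Reversed (n..1): reading | workshop | follow | damage
Result = "reading workshop follow damage"


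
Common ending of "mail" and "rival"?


Word 1: "mail"
Word 2: "rival"
Comparing from end:
  Pos -1: 'l' == 'l'
  Pos -2: 'i' != 'a' (stop)
LCS = "l" (length 1)


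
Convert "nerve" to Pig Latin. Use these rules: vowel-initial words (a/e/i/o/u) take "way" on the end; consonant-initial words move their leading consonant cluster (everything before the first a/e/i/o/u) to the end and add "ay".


Word: "nerve"
Starts with consonant(s) → move to end, add 'ay'
Consonant cluster: "n"
Pig Latin = "ervenay"


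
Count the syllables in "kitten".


Word: "kitten"
Syllable breakdown: kit-ten
Counting: 2 parts
= 2 syllables


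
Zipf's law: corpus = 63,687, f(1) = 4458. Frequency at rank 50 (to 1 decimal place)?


Zipf's law: f(r) = f(1) / r
f(1) = 4458
f(50) = 4458 / 50
= 89.2 occurrences


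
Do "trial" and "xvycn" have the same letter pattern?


Pattern of "trial": [0, 1, 2, 3, 4]
Pattern of "xvycn": [0, 1, 2, 3, 4]
Patterns match
Same pattern = Yes


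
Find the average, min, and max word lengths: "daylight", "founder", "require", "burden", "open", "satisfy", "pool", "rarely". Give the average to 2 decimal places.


Lengths: "daylight"=8, "founder"=7, "require"=7, "burden"=6, "open"=4, "satisfy"=7, "pool"=4, "rarely"=6
Sum = 49, Count = 8
Average = 49/8 = 6.13
= avg=6.13, min=4, max=8


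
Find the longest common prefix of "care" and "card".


Word 1: "care"
Word 2: "card"
Comparing from start:
  Pos 0: 'c' == 'c'
  Pos 1: 'a' == 'a'
  Pos 2: 'r' == 'r'
  Pos 3: 'e' != 'd' (stop)
LCP = "car" (length 3)


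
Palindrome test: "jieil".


Word: "jieil"
Reversed: "lieij"
Forward == Backward? jieil != lieij
Palindrome = No


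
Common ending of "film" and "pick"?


Word 1: "film"
Word 2: "pick"
Comparing from end:
  Pos -1: 'm' != 'k' (stop)
LCS = "" (length 0)


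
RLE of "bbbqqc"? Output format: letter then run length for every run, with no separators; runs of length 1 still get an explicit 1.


String: "bbbqqc"
Scanning for consecutive runs:
  'b' x 3
  'q' x 2
  'c' x 1
RLE = "b3q2c1"


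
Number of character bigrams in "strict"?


Word: "strict" (length 6)
Number of 2-grams = length - 2 + 1 = 6 - 2 + 1
= 5


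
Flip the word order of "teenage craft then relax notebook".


Original: "teenage craft then relax notebook"
Words (1..n): teenage | craft | then | relax | notebook
Reversed (n..1): notebook | relax | then | craft | teenage
Result = "notebook relax then craft teenage"


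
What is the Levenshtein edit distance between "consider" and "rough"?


Word 1: "consider" (length 8)
Word 2: "rough" (length 5)
One optimal edit sequence (insert/delete/substitute each cost 1):
  1. substitute 'c' -> 'r'  (+1)
  2. keep 'o'
  3. delete 'n'  (+1)
  4. delete 's'  (+1)
  5. delete 'i'  (+1)
  6. substitute 'd' -> 'u'  (+1)
  7. substitute 'e' -> 'g'  (+1)
  8. substitute 'r' -> 'h'  (+1)
Total edit operations: 7
Edit distance = 7


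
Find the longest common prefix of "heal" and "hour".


Word 1: "heal"
Word 2: "hour"
Comparing from start:
  Pos 0: 'h' == 'h'
  Pos 1: 'e' != 'o' (stop)
LCP = "h" (length 1)


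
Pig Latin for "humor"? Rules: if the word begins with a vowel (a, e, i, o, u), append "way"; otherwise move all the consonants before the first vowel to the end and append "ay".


Word: "humor"
Starts with consonant(s) → move to end, add 'ay'
Consonant cluster: "h"
Pig Latin = "umorhay"


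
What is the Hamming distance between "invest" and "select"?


Comparing character by character (same length = 6):
  Pos 0: 'i' vs 's' !=
  Pos 1: 'n' vs 'e' !=
  Pos 2: 'v' vs 'l' !=
  Pos 3: 'e' vs 'e' =
  Pos 4: 's' vs 'c' !=
  Pos 5: 't' vs 't' =
Hamming distance = 4


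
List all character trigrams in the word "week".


Word: "week" (length 4)
Number of trigrams = 4 - 3 + 1 = 2
  Position 0: "wee"
  Position 1: "eek"
Trigrams = "wee", "eek"


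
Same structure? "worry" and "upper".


Pattern of "worry": [0, 1, 2, 2, 3]
Pattern of "upper": [0, 1, 1, 2, 3]
Patterns do not match
Same pattern = No


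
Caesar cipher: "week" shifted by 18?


Word: "week"
Shift: 18
Each letter → (letter + shift) mod 26:
  'w' (22) + 18 = 14 → 'o'
  'e' (4) + 18 = 22 → 'w'
  'e' (4) + 18 = 22 → 'w'
  'k' (10) + 18 = 2 → 'c'
Result = "owwc"


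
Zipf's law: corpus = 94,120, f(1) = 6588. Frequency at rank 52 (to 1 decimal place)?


Zipf's law: f(r) = f(1) / r
f(1) = 6588
f(52) = 6588 / 52
= 126.7 occurrences


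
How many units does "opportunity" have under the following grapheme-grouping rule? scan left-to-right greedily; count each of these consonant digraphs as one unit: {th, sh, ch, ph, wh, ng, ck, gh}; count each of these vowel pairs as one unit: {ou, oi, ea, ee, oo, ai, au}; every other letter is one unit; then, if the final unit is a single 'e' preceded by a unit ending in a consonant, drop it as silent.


Word: "opportunity" (11 letters)
Left-to-right scan:
  (1) 'o' (letter)
  (2) 'p' (letter)
  (3) 'p' (letter)
  (4) 'o' (letter)
  (5) 'r' (letter)
  (6) 't' (letter)
  (7) 'u' (letter)
  (8) 'n' (letter)
  (9) 'i' (letter)
  (10) 't' (letter)
  (11) 'y' (letter)
Units from scan: 11
Sound units = 11 units


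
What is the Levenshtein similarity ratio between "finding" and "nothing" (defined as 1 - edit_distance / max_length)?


Word 1: "finding" (length 7)
Word 2: "nothing" (length 7)
One optimal edit sequence:
  1. substitute 'f' -> 'n'  (+1)
  2. substitute 'i' -> 'o'  (+1)
  3. substitute 'n' -> 't'  (+1)
  4. substitute 'd' -> 'h'  (+1)
  5. keep 'i'
  6. keep 'n'
  7. keep 'g'
Edit distance = 4
Max length = max(7, 7) = 7
Similarity = 1 - 4/7
= 0.4286
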